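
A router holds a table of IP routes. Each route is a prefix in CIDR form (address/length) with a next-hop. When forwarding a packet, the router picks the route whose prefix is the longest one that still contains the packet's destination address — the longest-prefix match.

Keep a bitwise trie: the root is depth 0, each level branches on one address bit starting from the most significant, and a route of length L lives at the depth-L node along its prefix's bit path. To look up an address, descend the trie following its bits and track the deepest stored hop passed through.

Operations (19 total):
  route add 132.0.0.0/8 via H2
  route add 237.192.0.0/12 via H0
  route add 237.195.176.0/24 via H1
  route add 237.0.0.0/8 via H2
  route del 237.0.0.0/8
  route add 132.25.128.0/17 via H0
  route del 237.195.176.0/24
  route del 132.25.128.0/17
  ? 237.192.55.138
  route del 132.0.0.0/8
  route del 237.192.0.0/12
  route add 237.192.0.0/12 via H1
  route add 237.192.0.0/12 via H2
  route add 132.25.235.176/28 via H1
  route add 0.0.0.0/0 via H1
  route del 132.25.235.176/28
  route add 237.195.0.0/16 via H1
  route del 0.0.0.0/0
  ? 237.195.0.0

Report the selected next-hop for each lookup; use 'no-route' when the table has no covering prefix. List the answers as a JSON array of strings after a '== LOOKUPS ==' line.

Apply in order:
  add 132.0.0.0/8 -> H2 at depth 8
  add 237.192.0.0/12 -> H0 at depth 12
  add 237.195.176.0/24 -> H1 at depth 24
  add 237.0.0.0/8 -> H2 at depth 8
  del 237.0.0.0/8 (clear depth 8)
  add 132.25.128.0/17 -> H0 at depth 17
  del 237.195.176.0/24 (clear depth 24)
  del 132.25.128.0/17 (clear depth 17)
  ? 237.192.55.138  path d0:-→d1:-→d2:-→d3:-→d4:-→d5:-→d6:-→d7:-→d8:-→d9:-→d10:-→d11:-→d12:H0→d13:-→d14:-  best=H0
  del 132.0.0.0/8 (clear depth 8)
  del 237.192.0.0/12 (clear depth 12)
  add 237.192.0.0/12 -> H1 at depth 12
  add 237.192.0.0/12 -> H2 at depth 12
  add 132.25.235.176/28 -> H1 at depth 28
  add 0.0.0.0/0 -> H1 at depth 0
  del 132.25.235.176/28 (clear depth 28)
  add 237.195.0.0/16 -> H1 at depth 16
  del 0.0.0.0/0 (clear depth 0)
  ? 237.195.0.0  path d0:-→d1:-→d2:-→d3:-→d4:-→d5:-→d6:-→d7:-→d8:-→d9:-→d10:-→d11:-→d12:H2→d13:-→d14:-→d15:-→d16:H1  best=H1

== LOOKUPS ==
["H0","H1"]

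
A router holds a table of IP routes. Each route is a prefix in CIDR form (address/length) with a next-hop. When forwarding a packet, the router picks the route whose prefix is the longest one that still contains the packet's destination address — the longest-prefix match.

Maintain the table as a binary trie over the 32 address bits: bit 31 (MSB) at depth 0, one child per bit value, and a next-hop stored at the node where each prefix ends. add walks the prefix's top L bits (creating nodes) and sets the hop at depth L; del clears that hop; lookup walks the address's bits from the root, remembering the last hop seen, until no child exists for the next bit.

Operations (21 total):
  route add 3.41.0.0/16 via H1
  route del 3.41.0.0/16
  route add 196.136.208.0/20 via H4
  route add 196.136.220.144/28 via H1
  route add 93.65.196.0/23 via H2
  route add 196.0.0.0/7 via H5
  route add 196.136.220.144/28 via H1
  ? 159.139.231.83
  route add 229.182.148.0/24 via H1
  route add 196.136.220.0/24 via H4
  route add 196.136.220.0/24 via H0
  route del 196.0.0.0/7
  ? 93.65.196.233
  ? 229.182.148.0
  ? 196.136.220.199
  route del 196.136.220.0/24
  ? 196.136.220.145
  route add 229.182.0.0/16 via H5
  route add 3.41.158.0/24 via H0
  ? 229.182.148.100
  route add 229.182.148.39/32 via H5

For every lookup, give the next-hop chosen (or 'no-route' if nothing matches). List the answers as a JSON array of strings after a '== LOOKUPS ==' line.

Apply in order:
  + 3.41.0.0/16 (H1) depth=16
  del 3.41.0.0/16 (clear depth 16)
  + 196.136.208.0/20 (H4) depth=20
  + 196.136.220.144/28 (H1) depth=28
  + 93.65.196.0/23 (H2) depth=23
  + 196.0.0.0/7 (H5) depth=7
  + 196.136.220.144/28 (H1) depth=28
  Q 159.139.231.83: descend 1 ; hops seen [∅] ; pick no-route
  + 229.182.148.0/24 (H1) depth=24
  + 196.136.220.0/24 (H4) depth=24
  + 196.136.220.0/24 (H0) depth=24
  del 196.0.0.0/7 (clear depth 7)
  Q 93.65.196.233: descend 01011101010000011100010 ; hops seen [H2] ; pick H2
  Q 229.182.148.0: descend 111001011011011010010100 ; hops seen [H1] ; pick H1
  Q 196.136.220.199: descend 1100010010001000110111001 ; hops seen [H4,H0] ; pick H0
  del 196.136.220.0/24 (clear depth 24)
  Q 196.136.220.145: descend 1100010010001000110111001001 ; hops seen [H4,H1] ; pick H1
  + 229.182.0.0/16 (H5) depth=16
  + 3.41.158.0/24 (H0) depth=24
  Q 229.182.148.100: descend 111001011011011010010100 ; hops seen [H5,H1] ; pick H1
  + 229.182.148.39/32 (H5) depth=32

== LOOKUPS ==
["no-route","H2","H1","H0","H1","H1"]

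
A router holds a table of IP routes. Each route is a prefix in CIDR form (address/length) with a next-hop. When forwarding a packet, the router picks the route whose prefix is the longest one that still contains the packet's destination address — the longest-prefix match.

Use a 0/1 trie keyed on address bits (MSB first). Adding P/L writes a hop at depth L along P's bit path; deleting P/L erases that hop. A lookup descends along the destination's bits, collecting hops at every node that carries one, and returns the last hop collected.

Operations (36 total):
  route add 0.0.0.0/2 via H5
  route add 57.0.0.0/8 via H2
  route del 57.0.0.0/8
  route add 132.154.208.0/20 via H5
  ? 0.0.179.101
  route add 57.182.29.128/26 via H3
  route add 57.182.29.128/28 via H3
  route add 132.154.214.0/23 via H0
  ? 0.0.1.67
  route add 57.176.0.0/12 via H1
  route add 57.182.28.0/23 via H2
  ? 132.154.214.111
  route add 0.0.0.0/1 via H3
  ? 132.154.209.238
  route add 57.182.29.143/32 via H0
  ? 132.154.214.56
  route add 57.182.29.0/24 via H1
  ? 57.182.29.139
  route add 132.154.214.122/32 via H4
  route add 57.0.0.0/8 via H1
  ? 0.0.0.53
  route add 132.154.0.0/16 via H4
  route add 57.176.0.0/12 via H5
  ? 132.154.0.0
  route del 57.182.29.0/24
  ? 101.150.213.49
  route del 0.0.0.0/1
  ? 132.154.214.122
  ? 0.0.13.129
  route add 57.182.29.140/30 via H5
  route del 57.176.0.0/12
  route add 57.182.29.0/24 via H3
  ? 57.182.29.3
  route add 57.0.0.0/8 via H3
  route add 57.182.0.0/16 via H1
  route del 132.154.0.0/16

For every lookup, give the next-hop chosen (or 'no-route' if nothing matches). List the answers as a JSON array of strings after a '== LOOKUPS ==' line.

Apply in order:
  add 0.0.0.0/2 -> H5 at depth 2
  add 57.0.0.0/8 -> H2 at depth 8
  - 57.0.0.0/8 clear@8
  add 132.154.208.0/20 -> H5 at depth 20
  ? 0.0.179.101  path d0:-→d1:-→d2:H5  best=H5
  add 57.182.29.128/26 -> H3 at depth 26
  add 57.182.29.128/28 -> H3 at depth 28
  add 132.154.214.0/23 -> H0 at depth 23
  ? 0.0.1.67  path d0:-→d1:-→d2:H5  best=H5
  add 57.176.0.0/12 -> H1 at depth 12
  add 57.182.28.0/23 -> H2 at depth 23
  ? 132.154.214.111  path d0:-→d1:-→d2:-→d3:-→d4:-→d5:-→d6:-→d7:-→d8:-→d9:-→d10:-→d11:-→d12:-→d13:-→d14:-→d15:-→d16:-→d17:-→d18:-→d19:-→d20:H5→d21:-→d22:-→d23:H0  best=H0
  add 0.0.0.0/1 -> H3 at depth 1
  ? 132.154.209.238  path d0:-→d1:-→d2:-→d3:-→d4:-→d5:-→d6:-→d7:-→d8:-→d9:-→d10:-→d11:-→d12:-→d13:-→d14:-→d15:-→d16:-→d17:-→d18:-→d19:-→d20:H5→d21:-  best=H5
  add 57.182.29.143/32 -> H0 at depth 32
  ? 132.154.214.56  path d0:-→d1:-→d2:-→d3:-→d4:-→d5:-→d6:-→d7:-→d8:-→d9:-→d10:-→d11:-→d12:-→d13:-→d14:-→d15:-→d16:-→d17:-→d18:-→d19:-→d20:H5→d21:-→d22:-→d23:H0  best=H0
  add 57.182.29.0/24 -> H1 at depth 24
  ? 57.182.29.139  path d0:-→d1:H3→d2:H5→d3:-→d4:-→d5:-→d6:-→d7:-→d8:-→d9:-→d10:-→d11:-→d12:H1→d13:-→d14:-→d15:-→d16:-→d17:-→d18:-→d19:-→d20:-→d21:-→d22:-→d23:H2→d24:H1→d25:-→d26:H3→d27:-→d28:H3→d29:-  best=H3
  add 132.154.214.122/32 -> H4 at depth 32
  add 57.0.0.0/8 -> H1 at depth 8
  ? 0.0.0.53  path d0:-→d1:H3→d2:H5  best=H5
  add 132.154.0.0/16 -> H4 at depth 16
  add 57.176.0.0/12 -> H5 at depth 12
  ? 132.154.0.0  path d0:-→d1:-→d2:-→d3:-→d4:-→d5:-→d6:-→d7:-→d8:-→d9:-→d10:-→d11:-→d12:-→d13:-→d14:-→d15:-→d16:H4  best=H4
  - 57.182.29.0/24 clear@24
  ? 101.150.213.49  path d0:-→d1:H3  best=H3
  - 0.0.0.0/1 clear@1
  ? 132.154.214.122  path d0:-→d1:-→d2:-→d3:-→d4:-→d5:-→d6:-→d7:-→d8:-→d9:-→d10:-→d11:-→d12:-→d13:-→d14:-→d15:-→d16:H4→d17:-→d18:-→d19:-→d20:H5→d21:-→d22:-→d23:H0→d24:-→d25:-→d26:-→d27:-→d28:-→d29:-→d30:-→d31:-→d32:H4  best=H4
  ? 0.0.13.129  path d0:-→d1:-→d2:H5  best=H5
  add 57.182.29.140/30 -> H5 at depth 30
  - 57.176.0.0/12 clear@12
  add 57.182.29.0/24 -> H3 at depth 24
  ? 57.182.29.3  path d0:-→d1:-→d2:H5→d3:-→d4:-→d5:-→d6:-→d7:-→d8:H1→d9:-→d10:-→d11:-→d12:-→d13:-→d14:-→d15:-→d16:-→d17:-→d18:-→d19:-→d20:-→d21:-→d22:-→d23:H2→d24:H3  best=H3
  add 57.0.0.0/8 -> H3 at depth 8
  add 57.182.0.0/16 -> H1 at depth 16
  - 132.154.0.0/16 clear@16

== LOOKUPS ==
["H5","H5","H0","H5","H0","H3","H5","H4","H3","H4","H5","H3"]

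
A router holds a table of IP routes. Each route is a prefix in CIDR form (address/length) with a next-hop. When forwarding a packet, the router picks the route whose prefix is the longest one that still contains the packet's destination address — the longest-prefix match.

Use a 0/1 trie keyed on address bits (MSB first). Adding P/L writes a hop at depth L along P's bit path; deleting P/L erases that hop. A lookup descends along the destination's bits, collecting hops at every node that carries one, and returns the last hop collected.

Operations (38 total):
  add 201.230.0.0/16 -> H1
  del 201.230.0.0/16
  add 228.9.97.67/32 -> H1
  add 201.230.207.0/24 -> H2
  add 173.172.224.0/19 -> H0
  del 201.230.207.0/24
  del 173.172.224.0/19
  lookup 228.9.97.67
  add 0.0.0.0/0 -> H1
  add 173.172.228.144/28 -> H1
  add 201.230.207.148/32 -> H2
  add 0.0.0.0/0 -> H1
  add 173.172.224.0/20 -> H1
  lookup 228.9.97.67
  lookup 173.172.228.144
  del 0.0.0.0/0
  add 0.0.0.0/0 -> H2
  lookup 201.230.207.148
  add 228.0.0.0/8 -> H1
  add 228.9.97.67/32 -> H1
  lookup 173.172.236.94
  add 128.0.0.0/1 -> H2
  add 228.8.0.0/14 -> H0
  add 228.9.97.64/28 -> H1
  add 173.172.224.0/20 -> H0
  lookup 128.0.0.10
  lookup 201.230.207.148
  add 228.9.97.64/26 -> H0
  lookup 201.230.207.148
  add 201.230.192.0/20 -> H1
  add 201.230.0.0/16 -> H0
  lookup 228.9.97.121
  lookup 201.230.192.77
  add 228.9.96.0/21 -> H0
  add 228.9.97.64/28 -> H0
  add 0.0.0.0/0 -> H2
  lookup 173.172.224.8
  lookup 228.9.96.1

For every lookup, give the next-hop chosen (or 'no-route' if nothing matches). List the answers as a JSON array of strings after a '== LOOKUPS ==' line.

Apply in order:
  add 201.230.0.0/16 -> H1 at depth 16
  - 201.230.0.0/16 clear@16
  add 228.9.97.67/32 -> H1 at depth 32
  add 201.230.207.0/24 -> H2 at depth 24
  add 173.172.224.0/19 -> H0 at depth 19
  - 201.230.207.0/24 clear@24
  - 173.172.224.0/19 clear@19
  lookup 228.9.97.67: bits 11100100000010010110000101000011 walk d0:-→d1:-→d2:-→d3:-→d4:-→d5:-→d6:-→d7:-→d8:-→d9:-→d10:-→d11:-→d12:-→d13:-→d14:-→d15:-→d16:-→d17:-→d18:-→d19:-→d20:-→d21:-→d22:-→d23:-→d24:-→d25:-→d26:-→d27:-→d28:-→d29:-→d30:-→d31:-→d32:H1 -> H1
  add 0.0.0.0/0 -> H1 at depth 0
  add 173.172.228.144/28 -> H1 at depth 28
  add 201.230.207.148/32 -> H2 at depth 32
  add 0.0.0.0/0 -> H1 at depth 0
  add 173.172.224.0/20 -> H1 at depth 20
  lookup 228.9.97.67: bits 11100100000010010110000101000011 walk d0:H1→d1:-→d2:-→d3:-→d4:-→d5:-→d6:-→d7:-→d8:-→d9:-→d10:-→d11:-→d12:-→d13:-→d14:-→d15:-→d16:-→d17:-→d18:-→d19:-→d20:-→d21:-→d22:-→d23:-→d24:-→d25:-→d26:-→d27:-→d28:-→d29:-→d30:-→d31:-→d32:H1 -> H1
  lookup 173.172.228.144: bits 1010110110101100111001001001 walk d0:H1→d1:-→d2:-→d3:-→d4:-→d5:-→d6:-→d7:-→d8:-→d9:-→d10:-→d11:-→d12:-→d13:-→d14:-→d15:-→d16:-→d17:-→d18:-→d19:-→d20:H1→d21:-→d22:-→d23:-→d24:-→d25:-→d26:-→d27:-→d28:H1 -> H1
  - 0.0.0.0/0 clear@0
  add 0.0.0.0/0 -> H2 at depth 0
  lookup 201.230.207.148: bits 11001001111001101100111110010100 walk d0:H2→d1:-→d2:-→d3:-→d4:-→d5:-→d6:-→d7:-→d8:-→d9:-→d10:-→d11:-→d12:-→d13:-→d14:-→d15:-→d16:-→d17:-→d18:-→d19:-→d20:-→d21:-→d22:-→d23:-→d24:-→d25:-→d26:-→d27:-→d28:-→d29:-→d30:-→d31:-→d32:H2 -> H2
  add 228.0.0.0/8 -> H1 at depth 8
  add 228.9.97.67/32 -> H1 at depth 32
  lookup 173.172.236.94: bits 10101101101011001110 walk d0:H2→d1:-→d2:-→d3:-→d4:-→d5:-→d6:-→d7:-→d8:-→d9:-→d10:-→d11:-→d12:-→d13:-→d14:-→d15:-→d16:-→d17:-→d18:-→d19:-→d20:H1 -> H1
  add 128.0.0.0/1 -> H2 at depth 1
  add 228.8.0.0/14 -> H0 at depth 14
  add 228.9.97.64/28 -> H1 at depth 28
  add 173.172.224.0/20 -> H0 at depth 20
  lookup 128.0.0.10: bits 10 walk d0:H2→d1:H2→d2:- -> H2
  lookup 201.230.207.148: bits 11001001111001101100111110010100 walk d0:H2→d1:H2→d2:-→d3:-→d4:-→d5:-→d6:-→d7:-→d8:-→d9:-→d10:-→d11:-→d12:-→d13:-→d14:-→d15:-→d16:-→d17:-→d18:-→d19:-→d20:-→d21:-→d22:-→d23:-→d24:-→d25:-→d26:-→d27:-→d28:-→d29:-→d30:-→d31:-→d32:H2 -> H2
  add 228.9.97.64/26 -> H0 at depth 26
  lookup 201.230.207.148: bits 11001001111001101100111110010100 walk d0:H2→d1:H2→d2:-→d3:-→d4:-→d5:-→d6:-→d7:-→d8:-→d9:-→d10:-→d11:-→d12:-→d13:-→d14:-→d15:-→d16:-→d17:-→d18:-→d19:-→d20:-→d21:-→d22:-→d23:-→d24:-→d25:-→d26:-→d27:-→d28:-→d29:-→d30:-→d31:-→d32:H2 -> H2
  add 201.230.192.0/20 -> H1 at depth 20
  add 201.230.0.0/16 -> H0 at depth 16
  lookup 228.9.97.121: bits 11100100000010010110000101 walk d0:H2→d1:H2→d2:-→d3:-→d4:-→d5:-→d6:-→d7:-→d8:H1→d9:-→d10:-→d11:-→d12:-→d13:-→d14:H0→d15:-→d16:-→d17:-→d18:-→d19:-→d20:-→d21:-→d22:-→d23:-→d24:-→d25:-→d26:H0 -> H0
  lookup 201.230.192.77: bits 11001001111001101100 walk d0:H2→d1:H2→d2:-→d3:-→d4:-→d5:-→d6:-→d7:-→d8:-→d9:-→d10:-→d11:-→d12:-→d13:-→d14:-→d15:-→d16:H0→d17:-→d18:-→d19:-→d20:H1 -> H1
  add 228.9.96.0/21 -> H0 at depth 21
  add 228.9.97.64/28 -> H0 at depth 28
  add 0.0.0.0/0 -> H2 at depth 0
  lookup 173.172.224.8: bits 101011011010110011100 walk d0:H2→d1:H2→d2:-→d3:-→d4:-→d5:-→d6:-→d7:-→d8:-→d9:-→d10:-→d11:-→d12:-→d13:-→d14:-→d15:-→d16:-→d17:-→d18:-→d19:-→d20:H0→d21:- -> H0
  lookup 228.9.96.1: bits 11100100000010010110000 walk d0:H2→d1:H2→d2:-→d3:-→d4:-→d5:-→d6:-→d7:-→d8:H1→d9:-→d10:-→d11:-→d12:-→d13:-→d14:H0→d15:-→d16:-→d17:-→d18:-→d19:-→d20:-→d21:H0→d22:-→d23:- -> H0

== LOOKUPS ==
["H1","H1","H1","H2","H1","H2","H2","H2","H0","H1","H0","H0"]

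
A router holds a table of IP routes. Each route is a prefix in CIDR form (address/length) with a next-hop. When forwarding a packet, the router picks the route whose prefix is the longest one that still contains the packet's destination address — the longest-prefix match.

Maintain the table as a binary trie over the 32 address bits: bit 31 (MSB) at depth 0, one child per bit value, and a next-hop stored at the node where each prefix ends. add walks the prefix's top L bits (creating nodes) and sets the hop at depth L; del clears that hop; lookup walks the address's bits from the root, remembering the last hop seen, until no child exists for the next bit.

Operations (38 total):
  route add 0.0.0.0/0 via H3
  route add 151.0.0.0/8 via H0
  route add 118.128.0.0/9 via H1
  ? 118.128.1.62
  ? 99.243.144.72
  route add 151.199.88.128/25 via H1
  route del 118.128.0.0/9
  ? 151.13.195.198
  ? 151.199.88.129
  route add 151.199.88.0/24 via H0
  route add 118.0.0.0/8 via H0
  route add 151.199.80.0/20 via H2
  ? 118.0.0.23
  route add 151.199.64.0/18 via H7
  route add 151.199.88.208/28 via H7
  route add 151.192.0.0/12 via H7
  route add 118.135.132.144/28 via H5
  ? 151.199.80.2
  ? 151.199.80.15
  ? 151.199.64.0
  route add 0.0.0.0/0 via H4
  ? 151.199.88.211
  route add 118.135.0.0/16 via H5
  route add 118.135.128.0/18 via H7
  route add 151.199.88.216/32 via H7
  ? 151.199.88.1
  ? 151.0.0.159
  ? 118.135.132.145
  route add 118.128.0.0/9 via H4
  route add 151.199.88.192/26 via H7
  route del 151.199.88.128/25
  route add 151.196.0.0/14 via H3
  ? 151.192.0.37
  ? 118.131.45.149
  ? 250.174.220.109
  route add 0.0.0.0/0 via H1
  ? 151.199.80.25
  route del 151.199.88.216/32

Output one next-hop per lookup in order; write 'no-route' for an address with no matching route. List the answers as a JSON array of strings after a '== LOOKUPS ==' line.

Process each operation:
  add 0.0.0.0/0 -> H3 at depth 0
  add 151.0.0.0/8 -> H0 at depth 8
  add 118.128.0.0/9 -> H1 at depth 9
  ? 118.128.1.62  path d0:H3→d1:-→d2:-→d3:-→d4:-→d5:-→d6:-→d7:-→d8:-→d9:H1  best=H1
  ? 99.243.144.72  path d0:H3→d1:-→d2:-→d3:-  best=H3
  add 151.199.88.128/25 -> H1 at depth 25
  - 118.128.0.0/9 clear@9
  ? 151.13.195.198  path d0:H3→d1:-→d2:-→d3:-→d4:-→d5:-→d6:-→d7:-→d8:H0  best=H0
  ? 151.199.88.129  path d0:H3→d1:-→d2:-→d3:-→d4:-→d5:-→d6:-→d7:-→d8:H0→d9:-→d10:-→d11:-→d12:-→d13:-→d14:-→d15:-→d16:-→d17:-→d18:-→d19:-→d20:-→d21:-→d22:-→d23:-→d24:-→d25:H1  best=H1
  add 151.199.88.0/24 -> H0 at depth 24
  add 118.0.0.0/8 -> H0 at depth 8
  add 151.199.80.0/20 -> H2 at depth 20
  ? 118.0.0.23  path d0:H3→d1:-→d2:-→d3:-→d4:-→d5:-→d6:-→d7:-→d8:H0  best=H0
  add 151.199.64.0/18 -> H7 at depth 18
  add 151.199.88.208/28 -> H7 at depth 28
  add 151.192.0.0/12 -> H7 at depth 12
  add 118.135.132.144/28 -> H5 at depth 28
  ? 151.199.80.2  path d0:H3→d1:-→d2:-→d3:-→d4:-→d5:-→d6:-→d7:-→d8:H0→d9:-→d10:-→d11:-→d12:H7→d13:-→d14:-→d15:-→d16:-→d17:-→d18:H7→d19:-→d20:H2  best=H2
  ? 151.199.80.15  path d0:H3→d1:-→d2:-→d3:-→d4:-→d5:-→d6:-→d7:-→d8:H0→d9:-→d10:-→d11:-→d12:H7→d13:-→d14:-→d15:-→d16:-→d17:-→d18:H7→d19:-→d20:H2  best=H2
  ? 151.199.64.0  path d0:H3→d1:-→d2:-→d3:-→d4:-→d5:-→d6:-→d7:-→d8:H0→d9:-→d10:-→d11:-→d12:H7→d13:-→d14:-→d15:-→d16:-→d17:-→d18:H7→d19:-  best=H7
  add 0.0.0.0/0 -> H4 at depth 0
  ? 151.199.88.211  path d0:H4→d1:-→d2:-→d3:-→d4:-→d5:-→d6:-→d7:-→d8:H0→d9:-→d10:-→d11:-→d12:H7→d13:-→d14:-→d15:-→d16:-→d17:-→d18:H7→d19:-→d20:H2→d21:-→d22:-→d23:-→d24:H0→d25:H1→d26:-→d27:-→d28:H7  best=H7
  add 118.135.0.0/16 -> H5 at depth 16
  add 118.135.128.0/18 -> H7 at depth 18
  add 151.199.88.216/32 -> H7 at depth 32
  ? 151.199.88.1  path d0:H4→d1:-→d2:-→d3:-→d4:-→d5:-→d6:-→d7:-→d8:H0→d9:-→d10:-→d11:-→d12:H7→d13:-→d14:-→d15:-→d16:-→d17:-→d18:H7→d19:-→d20:H2→d21:-→d22:-→d23:-→d24:H0  best=H0
  ? 151.0.0.159  path d0:H4→d1:-→d2:-→d3:-→d4:-→d5:-→d6:-→d7:-→d8:H0  best=H0
  ? 118.135.132.145  path d0:H4→d1:-→d2:-→d3:-→d4:-→d5:-→d6:-→d7:-→d8:H0→d9:-→d10:-→d11:-→d12:-→d13:-→d14:-→d15:-→d16:H5→d17:-→d18:H7→d19:-→d20:-→d21:-→d22:-→d23:-→d24:-→d25:-→d26:-→d27:-→d28:H5  best=H5
  add 118.128.0.0/9 -> H4 at depth 9
  add 151.199.88.192/26 -> H7 at depth 26
  - 151.199.88.128/25 clear@25
  add 151.196.0.0/14 -> H3 at depth 14
  ? 151.192.0.37  path d0:H4→d1:-→d2:-→d3:-→d4:-→d5:-→d6:-→d7:-→d8:H0→d9:-→d10:-→d11:-→d12:H7→d13:-  best=H7
  ? 118.131.45.149  path d0:H4→d1:-→d2:-→d3:-→d4:-→d5:-→d6:-→d7:-→d8:H0→d9:H4→d10:-→d11:-→d12:-→d13:-  best=H4
  ? 250.174.220.109  path d0:H4→d1:-  best=H4
  add 0.0.0.0/0 -> H1 at depth 0
  ? 151.199.80.25  path d0:H1→d1:-→d2:-→d3:-→d4:-→d5:-→d6:-→d7:-→d8:H0→d9:-→d10:-→d11:-→d12:H7→d13:-→d14:H3→d15:-→d16:-→d17:-→d18:H7→d19:-→d20:H2  best=H2
  - 151.199.88.216/32 clear@32

== LOOKUPS ==
["H1","H3","H0","H1","H0","H2","H2","H7","H7","H0","H0","H5","H7","H4","H4","H2"]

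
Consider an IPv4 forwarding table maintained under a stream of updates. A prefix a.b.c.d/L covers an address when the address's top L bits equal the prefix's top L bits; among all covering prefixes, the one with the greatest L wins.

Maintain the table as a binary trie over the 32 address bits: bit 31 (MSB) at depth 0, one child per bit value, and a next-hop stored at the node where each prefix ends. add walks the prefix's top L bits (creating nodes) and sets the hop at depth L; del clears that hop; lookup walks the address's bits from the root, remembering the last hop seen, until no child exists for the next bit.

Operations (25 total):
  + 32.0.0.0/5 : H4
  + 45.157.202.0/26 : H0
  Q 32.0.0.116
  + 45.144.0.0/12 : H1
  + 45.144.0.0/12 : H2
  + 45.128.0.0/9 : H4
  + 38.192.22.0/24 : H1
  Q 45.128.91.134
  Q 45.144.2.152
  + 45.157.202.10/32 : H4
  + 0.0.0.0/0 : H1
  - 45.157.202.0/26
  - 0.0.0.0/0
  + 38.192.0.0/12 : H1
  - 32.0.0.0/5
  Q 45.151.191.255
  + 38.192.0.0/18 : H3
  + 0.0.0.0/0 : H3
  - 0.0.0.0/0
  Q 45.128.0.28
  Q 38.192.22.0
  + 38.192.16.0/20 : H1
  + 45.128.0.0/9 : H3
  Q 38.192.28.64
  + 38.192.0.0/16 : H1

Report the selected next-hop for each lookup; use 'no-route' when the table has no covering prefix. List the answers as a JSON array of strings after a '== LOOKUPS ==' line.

Process each operation:
  + 32.0.0.0/5 (H4) depth=5
  + 45.157.202.0/26 (H0) depth=26
  lookup 32.0.0.116: bits 00100 walk d0:-→d1:-→d2:-→d3:-→d4:-→d5:H4 -> H4
  + 45.144.0.0/12 (H1) depth=12
  + 45.144.0.0/12 (H2) depth=12
  + 45.128.0.0/9 (H4) depth=9
  + 38.192.22.0/24 (H1) depth=24
  lookup 45.128.91.134: bits 00101101100 walk d0:-→d1:-→d2:-→d3:-→d4:-→d5:-→d6:-→d7:-→d8:-→d9:H4→d10:-→d11:- -> H4
  lookup 45.144.2.152: bits 001011011001 walk d0:-→d1:-→d2:-→d3:-→d4:-→d5:-→d6:-→d7:-→d8:-→d9:H4→d10:-→d11:-→d12:H2 -> H2
  + 45.157.202.10/32 (H4) depth=32
  + 0.0.0.0/0 (H1) depth=0
  del 45.157.202.0/26 (clear depth 26)
  del 0.0.0.0/0 (clear depth 0)
  + 38.192.0.0/12 (H1) depth=12
  del 32.0.0.0/5 (clear depth 5)
  lookup 45.151.191.255: bits 001011011001 walk d0:-→d1:-→d2:-→d3:-→d4:-→d5:-→d6:-→d7:-→d8:-→d9:H4→d10:-→d11:-→d12:H2 -> H2
  + 38.192.0.0/18 (H3) depth=18
  + 0.0.0.0/0 (H3) depth=0
  del 0.0.0.0/0 (clear depth 0)
  lookup 45.128.0.28: bits 00101101100 walk d0:-→d1:-→d2:-→d3:-→d4:-→d5:-→d6:-→d7:-→d8:-→d9:H4→d10:-→d11:- -> H4
  lookup 38.192.22.0: bits 001001101100000000010110 walk d0:-→d1:-→d2:-→d3:-→d4:-→d5:-→d6:-→d7:-→d8:-→d9:-→d10:-→d11:-→d12:H1→d13:-→d14:-→d15:-→d16:-→d17:-→d18:H3→d19:-→d20:-→d21:-→d22:-→d23:-→d24:H1 -> H1
  + 38.192.16.0/20 (H1) depth=20
  + 45.128.0.0/9 (H3) depth=9
  lookup 38.192.28.64: bits 00100110110000000001 walk d0:-→d1:-→d2:-→d3:-→d4:-→d5:-→d6:-→d7:-→d8:-→d9:-→d10:-→d11:-→d12:H1→d13:-→d14:-→d15:-→d16:-→d17:-→d18:H3→d19:-→d20:H1 -> H1
  + 38.192.0.0/16 (H1) depth=16

== LOOKUPS ==
["H4","H4","H2","H2","H4","H1","H1"]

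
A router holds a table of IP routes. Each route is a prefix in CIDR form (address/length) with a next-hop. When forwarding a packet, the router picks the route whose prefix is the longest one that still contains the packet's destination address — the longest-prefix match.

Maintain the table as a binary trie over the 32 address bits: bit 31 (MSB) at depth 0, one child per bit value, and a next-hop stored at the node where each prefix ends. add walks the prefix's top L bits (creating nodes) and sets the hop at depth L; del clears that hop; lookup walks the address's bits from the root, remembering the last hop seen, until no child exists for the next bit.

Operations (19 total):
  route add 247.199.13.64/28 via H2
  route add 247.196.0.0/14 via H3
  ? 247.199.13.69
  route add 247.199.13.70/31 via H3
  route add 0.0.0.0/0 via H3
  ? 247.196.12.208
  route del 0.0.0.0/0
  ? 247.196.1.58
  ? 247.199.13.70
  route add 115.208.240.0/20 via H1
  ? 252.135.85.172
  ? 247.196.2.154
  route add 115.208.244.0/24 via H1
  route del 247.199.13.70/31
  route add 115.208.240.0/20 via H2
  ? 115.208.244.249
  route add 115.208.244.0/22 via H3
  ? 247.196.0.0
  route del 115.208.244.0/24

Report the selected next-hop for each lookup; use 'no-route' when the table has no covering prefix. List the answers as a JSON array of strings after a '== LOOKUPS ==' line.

Trace:
  + 247.199.13.64/28 (H2) depth=28
  + 247.196.0.0/14 (H3) depth=14
  lookup 247.199.13.69: bits 1111011111000111000011010100 walk d0:-→d1:-→d2:-→d3:-→d4:-→d5:-→d6:-→d7:-→d8:-→d9:-→d10:-→d11:-→d12:-→d13:-→d14:H3→d15:-→d16:-→d17:-→d18:-→d19:-→d20:-→d21:-→d22:-→d23:-→d24:-→d25:-→d26:-→d27:-→d28:H2 -> H2
  + 247.199.13.70/31 (H3) depth=31
  + 0.0.0.0/0 (H3) depth=0
  lookup 247.196.12.208: bits 11110111110001 walk d0:H3→d1:-→d2:-→d3:-→d4:-→d5:-→d6:-→d7:-→d8:-→d9:-→d10:-→d11:-→d12:-→d13:-→d14:H3 -> H3
  del 0.0.0.0/0 (clear depth 0)
  lookup 247.196.1.58: bits 11110111110001 walk d0:-→d1:-→d2:-→d3:-→d4:-→d5:-→d6:-→d7:-→d8:-→d9:-→d10:-→d11:-→d12:-→d13:-→d14:H3 -> H3
  lookup 247.199.13.70: bits 1111011111000111000011010100011 walk d0:-→d1:-→d2:-→d3:-→d4:-→d5:-→d6:-→d7:-→d8:-→d9:-→d10:-→d11:-→d12:-→d13:-→d14:H3→d15:-→d16:-→d17:-→d18:-→d19:-→d20:-→d21:-→d22:-→d23:-→d24:-→d25:-→d26:-→d27:-→d28:H2→d29:-→d30:-→d31:H3 -> H3
  + 115.208.240.0/20 (H1) depth=20
  lookup 252.135.85.172: bits 1111 walk d0:-→d1:-→d2:-→d3:-→d4:- -> no-route
  lookup 247.196.2.154: bits 11110111110001 walk d0:-→d1:-→d2:-→d3:-→d4:-→d5:-→d6:-→d7:-→d8:-→d9:-→d10:-→d11:-→d12:-→d13:-→d14:H3 -> H3
  + 115.208.244.0/24 (H1) depth=24
  del 247.199.13.70/31 (clear depth 31)
  + 115.208.240.0/20 (H2) depth=20
  lookup 115.208.244.249: bits 011100111101000011110100 walk d0:-→d1:-→d2:-→d3:-→d4:-→d5:-→d6:-→d7:-→d8:-→d9:-→d10:-→d11:-→d12:-→d13:-→d14:-→d15:-→d16:-→d17:-→d18:-→d19:-→d20:H2→d21:-→d22:-→d23:-→d24:H1 -> H1
  + 115.208.244.0/22 (H3) depth=22
  lookup 247.196.0.0: bits 11110111110001 walk d0:-→d1:-→d2:-→d3:-→d4:-→d5:-→d6:-→d7:-→d8:-→d9:-→d10:-→d11:-→d12:-→d13:-→d14:H3 -> H3
  del 115.208.244.0/24 (clear depth 24)

== LOOKUPS ==
["H2","H3","H3","H3","no-route","H3","H1","H3"]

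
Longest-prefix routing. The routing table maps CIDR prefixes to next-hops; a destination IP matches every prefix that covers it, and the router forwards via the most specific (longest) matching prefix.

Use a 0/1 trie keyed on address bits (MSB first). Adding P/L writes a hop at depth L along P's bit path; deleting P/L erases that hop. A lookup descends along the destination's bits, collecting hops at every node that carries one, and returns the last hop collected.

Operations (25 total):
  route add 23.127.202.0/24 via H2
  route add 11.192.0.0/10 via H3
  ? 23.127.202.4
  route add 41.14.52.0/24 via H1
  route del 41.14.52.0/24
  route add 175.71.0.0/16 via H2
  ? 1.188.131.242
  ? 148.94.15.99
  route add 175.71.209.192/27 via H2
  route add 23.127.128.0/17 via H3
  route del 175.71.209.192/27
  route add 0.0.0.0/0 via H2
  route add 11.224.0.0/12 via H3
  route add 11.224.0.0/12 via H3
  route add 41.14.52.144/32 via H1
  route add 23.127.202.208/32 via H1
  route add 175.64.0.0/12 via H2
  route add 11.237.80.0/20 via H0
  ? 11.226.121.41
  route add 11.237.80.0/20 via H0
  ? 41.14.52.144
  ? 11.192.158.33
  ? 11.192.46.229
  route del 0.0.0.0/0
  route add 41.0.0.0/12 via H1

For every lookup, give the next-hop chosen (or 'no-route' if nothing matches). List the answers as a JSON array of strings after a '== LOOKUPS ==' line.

Process each operation:
  + 23.127.202.0/24 (H2) depth=24
  + 11.192.0.0/10 (H3) depth=10
  lookup 23.127.202.4: bits 000101110111111111001010 walk d0:-→d1:-→d2:-→d3:-→d4:-→d5:-→d6:-→d7:-→d8:-→d9:-→d10:-→d11:-→d12:-→d13:-→d14:-→d15:-→d16:-→d17:-→d18:-→d19:-→d20:-→d21:-→d22:-→d23:-→d24:H2 -> H2
  + 41.14.52.0/24 (H1) depth=24
  del 41.14.52.0/24 (clear depth 24)
  + 175.71.0.0/16 (H2) depth=16
  lookup 1.188.131.242: bits 0000 walk d0:-→d1:-→d2:-→d3:-→d4:- -> no-route
  lookup 148.94.15.99: bits 10 walk d0:-→d1:-→d2:- -> no-route
  + 175.71.209.192/27 (H2) depth=27
  + 23.127.128.0/17 (H3) depth=17
  del 175.71.209.192/27 (clear depth 27)
  + 0.0.0.0/0 (H2) depth=0
  + 11.224.0.0/12 (H3) depth=12
  + 11.224.0.0/12 (H3) depth=12
  + 41.14.52.144/32 (H1) depth=32
  + 23.127.202.208/32 (H1) depth=32
  + 175.64.0.0/12 (H2) depth=12
  + 11.237.80.0/20 (H0) depth=20
  lookup 11.226.121.41: bits 000010111110 walk d0:H2→d1:-→d2:-→d3:-→d4:-→d5:-→d6:-→d7:-→d8:-→d9:-→d10:H3→d11:-→d12:H3 -> H3
  + 11.237.80.0/20 (H0) depth=20
  lookup 41.14.52.144: bits 00101001000011100011010010010000 walk d0:H2→d1:-→d2:-→d3:-→d4:-→d5:-→d6:-→d7:-→d8:-→d9:-→d10:-→d11:-→d12:-→d13:-→d14:-→d15:-→d16:-→d17:-→d18:-→d19:-→d20:-→d21:-→d22:-→d23:-→d24:-→d25:-→d26:-→d27:-→d28:-→d29:-→d30:-→d31:-→d32:H1 -> H1
  lookup 11.192.158.33: bits 0000101111 walk d0:H2→d1:-→d2:-→d3:-→d4:-→d5:-→d6:-→d7:-→d8:-→d9:-→d10:H3 -> H3
  lookup 11.192.46.229: bits 0000101111 walk d0:H2→d1:-→d2:-→d3:-→d4:-→d5:-→d6:-→d7:-→d8:-→d9:-→d10:H3 -> H3
  del 0.0.0.0/0 (clear depth 0)
  + 41.0.0.0/12 (H1) depth=12

== LOOKUPS ==
["H2","no-route","no-route","H3","H1","H3","H3"]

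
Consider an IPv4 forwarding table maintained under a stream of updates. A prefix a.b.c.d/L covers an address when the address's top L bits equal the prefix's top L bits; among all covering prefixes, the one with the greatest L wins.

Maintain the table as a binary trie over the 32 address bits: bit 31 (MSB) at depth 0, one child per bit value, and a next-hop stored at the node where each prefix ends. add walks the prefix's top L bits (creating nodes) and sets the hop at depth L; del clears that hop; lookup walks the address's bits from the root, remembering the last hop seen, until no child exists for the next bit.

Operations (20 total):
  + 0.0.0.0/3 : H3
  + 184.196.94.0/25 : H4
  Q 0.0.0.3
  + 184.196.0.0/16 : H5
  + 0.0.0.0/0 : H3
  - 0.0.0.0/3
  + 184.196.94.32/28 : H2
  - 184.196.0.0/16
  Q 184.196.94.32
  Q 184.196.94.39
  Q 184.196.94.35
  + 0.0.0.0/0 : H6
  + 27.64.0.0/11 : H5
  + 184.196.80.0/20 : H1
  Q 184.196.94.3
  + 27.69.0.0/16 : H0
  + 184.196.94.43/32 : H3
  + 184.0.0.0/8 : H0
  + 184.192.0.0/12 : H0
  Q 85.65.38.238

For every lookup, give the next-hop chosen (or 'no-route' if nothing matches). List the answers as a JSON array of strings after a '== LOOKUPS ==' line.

Trace:
  add 0.0.0.0/3 -> H3 at depth 3
  add 184.196.94.0/25 -> H4 at depth 25
  ? 0.0.0.3  path d0:-→d1:-→d2:-→d3:H3  best=H3
  add 184.196.0.0/16 -> H5 at depth 16
  add 0.0.0.0/0 -> H3 at depth 0
  - 0.0.0.0/3 clear@3
  add 184.196.94.32/28 -> H2 at depth 28
  - 184.196.0.0/16 clear@16
  ? 184.196.94.32  path d0:H3→d1:-→d2:-→d3:-→d4:-→d5:-→d6:-→d7:-→d8:-→d9:-→d10:-→d11:-→d12:-→d13:-→d14:-→d15:-→d16:-→d17:-→d18:-→d19:-→d20:-→d21:-→d22:-→d23:-→d24:-→d25:H4→d26:-→d27:-→d28:H2  best=H2
  ? 184.196.94.39  path d0:H3→d1:-→d2:-→d3:-→d4:-→d5:-→d6:-→d7:-→d8:-→d9:-→d10:-→d11:-→d12:-→d13:-→d14:-→d15:-→d16:-→d17:-→d18:-→d19:-→d20:-→d21:-→d22:-→d23:-→d24:-→d25:H4→d26:-→d27:-→d28:H2  best=H2
  ? 184.196.94.35  path d0:H3→d1:-→d2:-→d3:-→d4:-→d5:-→d6:-→d7:-→d8:-→d9:-→d10:-→d11:-→d12:-→d13:-→d14:-→d15:-→d16:-→d17:-→d18:-→d19:-→d20:-→d21:-→d22:-→d23:-→d24:-→d25:H4→d26:-→d27:-→d28:H2  best=H2
  add 0.0.0.0/0 -> H6 at depth 0
  add 27.64.0.0/11 -> H5 at depth 11
  add 184.196.80.0/20 -> H1 at depth 20
  ? 184.196.94.3  path d0:H6→d1:-→d2:-→d3:-→d4:-→d5:-→d6:-→d7:-→d8:-→d9:-→d10:-→d11:-→d12:-→d13:-→d14:-→d15:-→d16:-→d17:-→d18:-→d19:-→d20:H1→d21:-→d22:-→d23:-→d24:-→d25:H4→d26:-  best=H4
  add 27.69.0.0/16 -> H0 at depth 16
  add 184.196.94.43/32 -> H3 at depth 32
  add 184.0.0.0/8 -> H0 at depth 8
  add 184.192.0.0/12 -> H0 at depth 12
  ? 85.65.38.238  path d0:H6→d1:-  best=H6

== LOOKUPS ==
["H3","H2","H2","H2","H4","H6"]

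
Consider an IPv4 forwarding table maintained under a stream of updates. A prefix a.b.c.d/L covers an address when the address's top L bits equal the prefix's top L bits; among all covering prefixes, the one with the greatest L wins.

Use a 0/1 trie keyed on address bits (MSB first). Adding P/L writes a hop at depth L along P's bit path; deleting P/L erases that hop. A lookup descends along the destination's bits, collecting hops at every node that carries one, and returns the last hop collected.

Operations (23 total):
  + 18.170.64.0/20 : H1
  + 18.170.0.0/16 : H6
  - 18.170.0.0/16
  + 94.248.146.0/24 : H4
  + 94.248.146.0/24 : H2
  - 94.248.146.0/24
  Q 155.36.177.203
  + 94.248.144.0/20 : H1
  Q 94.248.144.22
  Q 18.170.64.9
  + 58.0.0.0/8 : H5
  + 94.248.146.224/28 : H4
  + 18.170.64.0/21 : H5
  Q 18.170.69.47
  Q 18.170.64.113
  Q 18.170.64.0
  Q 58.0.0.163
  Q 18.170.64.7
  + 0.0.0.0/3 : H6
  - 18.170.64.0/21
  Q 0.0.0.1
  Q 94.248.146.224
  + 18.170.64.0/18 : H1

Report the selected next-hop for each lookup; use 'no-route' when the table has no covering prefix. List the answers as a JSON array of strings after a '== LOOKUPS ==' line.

Trace:
  add 18.170.64.0/20 -> H1 at depth 20
  add 18.170.0.0/16 -> H6 at depth 16
  - 18.170.0.0/16 clear@16
  add 94.248.146.0/24 -> H4 at depth 24
  add 94.248.146.0/24 -> H2 at depth 24
  - 94.248.146.0/24 clear@24
  ? 155.36.177.203  path d0:-  best=no-route
  add 94.248.144.0/20 -> H1 at depth 20
  ? 94.248.144.22  path d0:-→d1:-→d2:-→d3:-→d4:-→d5:-→d6:-→d7:-→d8:-→d9:-→d10:-→d11:-→d12:-→d13:-→d14:-→d15:-→d16:-→d17:-→d18:-→d19:-→d20:H1→d21:-→d22:-  best=H1
  ? 18.170.64.9  path d0:-→d1:-→d2:-→d3:-→d4:-→d5:-→d6:-→d7:-→d8:-→d9:-→d10:-→d11:-→d12:-→d13:-→d14:-→d15:-→d16:-→d17:-→d18:-→d19:-→d20:H1  best=H1
  add 58.0.0.0/8 -> H5 at depth 8
  add 94.248.146.224/28 -> H4 at depth 28
  add 18.170.64.0/21 -> H5 at depth 21
  ? 18.170.69.47  path d0:-→d1:-→d2:-→d3:-→d4:-→d5:-→d6:-→d7:-→d8:-→d9:-→d10:-→d11:-→d12:-→d13:-→d14:-→d15:-→d16:-→d17:-→d18:-→d19:-→d20:H1→d21:H5  best=H5
  ? 18.170.64.113  path d0:-→d1:-→d2:-→d3:-→d4:-→d5:-→d6:-→d7:-→d8:-→d9:-→d10:-→d11:-→d12:-→d13:-→d14:-→d15:-→d16:-→d17:-→d18:-→d19:-→d20:H1→d21:H5  best=H5
  ? 18.170.64.0  path d0:-→d1:-→d2:-→d3:-→d4:-→d5:-→d6:-→d7:-→d8:-→d9:-→d10:-→d11:-→d12:-→d13:-→d14:-→d15:-→d16:-→d17:-→d18:-→d19:-→d20:H1→d21:H5  best=H5
  ? 58.0.0.163  path d0:-→d1:-→d2:-→d3:-→d4:-→d5:-→d6:-→d7:-→d8:H5  best=H5
  ? 18.170.64.7  path d0:-→d1:-→d2:-→d3:-→d4:-→d5:-→d6:-→d7:-→d8:-→d9:-→d10:-→d11:-→d12:-→d13:-→d14:-→d15:-→d16:-→d17:-→d18:-→d19:-→d20:H1→d21:H5  best=H5
  add 0.0.0.0/3 -> H6 at depth 3
  - 18.170.64.0/21 clear@21
  ? 0.0.0.1  path d0:-→d1:-→d2:-→d3:H6  best=H6
  ? 94.248.146.224  path d0:-→d1:-→d2:-→d3:-→d4:-→d5:-→d6:-→d7:-→d8:-→d9:-→d10:-→d11:-→d12:-→d13:-→d14:-→d15:-→d16:-→d17:-→d18:-→d19:-→d20:H1→d21:-→d22:-→d23:-→d24:-→d25:-→d26:-→d27:-→d28:H4  best=H4
  add 18.170.64.0/18 -> H1 at depth 18

== LOOKUPS ==
["no-route","H1","H1","H5","H5","H5","H5","H5","H6","H4"]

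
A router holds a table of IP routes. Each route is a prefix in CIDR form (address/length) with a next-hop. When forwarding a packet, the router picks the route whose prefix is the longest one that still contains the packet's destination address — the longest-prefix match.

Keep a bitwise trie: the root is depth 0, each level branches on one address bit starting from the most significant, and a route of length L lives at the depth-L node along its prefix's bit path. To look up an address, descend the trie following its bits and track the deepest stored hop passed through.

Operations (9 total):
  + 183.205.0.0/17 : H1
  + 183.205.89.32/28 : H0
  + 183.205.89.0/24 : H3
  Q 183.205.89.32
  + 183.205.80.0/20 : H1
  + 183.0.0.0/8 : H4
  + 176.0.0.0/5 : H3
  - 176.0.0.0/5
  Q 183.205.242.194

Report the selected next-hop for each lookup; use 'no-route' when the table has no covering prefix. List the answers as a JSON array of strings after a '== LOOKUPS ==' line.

Process each operation:
  + 183.205.0.0/17 (H1) depth=17
  + 183.205.89.32/28 (H0) depth=28
  + 183.205.89.0/24 (H3) depth=24
  Q 183.205.89.32: descend 1011011111001101010110010010 ; hops seen [H1,H3,H0] ; pick H0
  + 183.205.80.0/20 (H1) depth=20
  + 183.0.0.0/8 (H4) depth=8
  + 176.0.0.0/5 (H3) depth=5
  del 176.0.0.0/5 (clear depth 5)
  Q 183.205.242.194: descend 1011011111001101 ; hops seen [H4] ; pick H4

== LOOKUPS ==
["H0","H4"]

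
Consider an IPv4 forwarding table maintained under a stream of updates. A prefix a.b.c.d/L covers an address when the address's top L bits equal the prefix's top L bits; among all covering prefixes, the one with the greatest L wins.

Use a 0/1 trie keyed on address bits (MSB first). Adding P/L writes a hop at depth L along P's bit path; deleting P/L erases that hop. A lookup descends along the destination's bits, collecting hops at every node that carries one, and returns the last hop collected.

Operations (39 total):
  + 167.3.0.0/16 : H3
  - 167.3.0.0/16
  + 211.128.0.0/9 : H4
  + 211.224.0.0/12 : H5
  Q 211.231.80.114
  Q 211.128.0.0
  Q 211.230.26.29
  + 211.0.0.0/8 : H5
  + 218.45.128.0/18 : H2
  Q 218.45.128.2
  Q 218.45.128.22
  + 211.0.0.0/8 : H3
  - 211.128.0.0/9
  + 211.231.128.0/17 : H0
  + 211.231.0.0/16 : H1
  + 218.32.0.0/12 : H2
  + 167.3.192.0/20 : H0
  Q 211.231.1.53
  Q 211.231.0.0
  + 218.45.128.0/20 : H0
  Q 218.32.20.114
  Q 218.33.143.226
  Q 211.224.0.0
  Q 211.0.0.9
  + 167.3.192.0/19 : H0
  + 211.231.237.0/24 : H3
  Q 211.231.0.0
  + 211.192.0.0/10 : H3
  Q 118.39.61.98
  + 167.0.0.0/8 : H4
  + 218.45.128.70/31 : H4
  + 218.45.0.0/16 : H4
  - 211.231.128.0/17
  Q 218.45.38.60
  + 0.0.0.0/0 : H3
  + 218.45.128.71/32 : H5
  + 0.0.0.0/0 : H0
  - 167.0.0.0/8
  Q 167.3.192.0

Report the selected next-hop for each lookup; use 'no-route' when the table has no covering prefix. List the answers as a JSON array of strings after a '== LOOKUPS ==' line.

Process each operation:
  add 167.3.0.0/16 -> H3 at depth 16
  del 167.3.0.0/16 (clear depth 16)
  add 211.128.0.0/9 -> H4 at depth 9
  add 211.224.0.0/12 -> H5 at depth 12
  lookup 211.231.80.114: bits 110100111110 walk d0:-→d1:-→d2:-→d3:-→d4:-→d5:-→d6:-→d7:-→d8:-→d9:H4→d10:-→d11:-→d12:H5 -> H5
  lookup 211.128.0.0: bits 110100111 walk d0:-→d1:-→d2:-→d3:-→d4:-→d5:-→d6:-→d7:-→d8:-→d9:H4 -> H4
  lookup 211.230.26.29: bits 110100111110 walk d0:-→d1:-→d2:-→d3:-→d4:-→d5:-→d6:-→d7:-→d8:-→d9:H4→d10:-→d11:-→d12:H5 -> H5
  add 211.0.0.0/8 -> H5 at depth 8
  add 218.45.128.0/18 -> H2 at depth 18
  lookup 218.45.128.2: bits 110110100010110110 walk d0:-→d1:-→d2:-→d3:-→d4:-→d5:-→d6:-→d7:-→d8:-→d9:-→d10:-→d11:-→d12:-→d13:-→d14:-→d15:-→d16:-→d17:-→d18:H2 -> H2
  lookup 218.45.128.22: bits 110110100010110110 walk d0:-→d1:-→d2:-→d3:-→d4:-→d5:-→d6:-→d7:-→d8:-→d9:-→d10:-→d11:-→d12:-→d13:-→d14:-→d15:-→d16:-→d17:-→d18:H2 -> H2
  add 211.0.0.0/8 -> H3 at depth 8
  del 211.128.0.0/9 (clear depth 9)
  add 211.231.128.0/17 -> H0 at depth 17
  add 211.231.0.0/16 -> H1 at depth 16
  add 218.32.0.0/12 -> H2 at depth 12
  add 167.3.192.0/20 -> H0 at depth 20
  lookup 211.231.1.53: bits 1101001111100111 walk d0:-→d1:-→d2:-→d3:-→d4:-→d5:-→d6:-→d7:-→d8:H3→d9:-→d10:-→d11:-→d12:H5→d13:-→d14:-→d15:-→d16:H1 -> H1
  lookup 211.231.0.0: bits 1101001111100111 walk d0:-→d1:-→d2:-→d3:-→d4:-→d5:-→d6:-→d7:-→d8:H3→d9:-→d10:-→d11:-→d12:H5→d13:-→d14:-→d15:-→d16:H1 -> H1
  add 218.45.128.0/20 -> H0 at depth 20
  lookup 218.32.20.114: bits 110110100010 walk d0:-→d1:-→d2:-→d3:-→d4:-→d5:-→d6:-→d7:-→d8:-→d9:-→d10:-→d11:-→d12:H2 -> H2
  lookup 218.33.143.226: bits 110110100010 walk d0:-→d1:-→d2:-→d3:-→d4:-→d5:-→d6:-→d7:-→d8:-→d9:-→d10:-→d11:-→d12:H2 -> H2
  lookup 211.224.0.0: bits 1101001111100 walk d0:-→d1:-→d2:-→d3:-→d4:-→d5:-→d6:-→d7:-→d8:H3→d9:-→d10:-→d11:-→d12:H5→d13:- -> H5
  lookup 211.0.0.9: bits 11010011 walk d0:-→d1:-→d2:-→d3:-→d4:-→d5:-→d6:-→d7:-→d8:H3 -> H3
  add 167.3.192.0/19 -> H0 at depth 19
  add 211.231.237.0/24 -> H3 at depth 24
  lookup 211.231.0.0: bits 1101001111100111 walk d0:-→d1:-→d2:-→d3:-→d4:-→d5:-→d6:-→d7:-→d8:H3→d9:-→d10:-→d11:-→d12:H5→d13:-→d14:-→d15:-→d16:H1 -> H1
  add 211.192.0.0/10 -> H3 at depth 10
  lookup 118.39.61.98: bits ε walk d0:- -> no-route
  add 167.0.0.0/8 -> H4 at depth 8
  add 218.45.128.70/31 -> H4 at depth 31
  add 218.45.0.0/16 -> H4 at depth 16
  del 211.231.128.0/17 (clear depth 17)
  lookup 218.45.38.60: bits 1101101000101101 walk d0:-→d1:-→d2:-→d3:-→d4:-→d5:-→d6:-→d7:-→d8:-→d9:-→d10:-→d11:-→d12:H2→d13:-→d14:-→d15:-→d16:H4 -> H4
  add 0.0.0.0/0 -> H3 at depth 0
  add 218.45.128.71/32 -> H5 at depth 32
  add 0.0.0.0/0 -> H0 at depth 0
  del 167.0.0.0/8 (clear depth 8)
  lookup 167.3.192.0: bits 10100111000000111100 walk d0:H0→d1:-→d2:-→d3:-→d4:-→d5:-→d6:-→d7:-→d8:-→d9:-→d10:-→d11:-→d12:-→d13:-→d14:-→d15:-→d16:-→d17:-→d18:-→d19:H0→d20:H0 -> H0

== LOOKUPS ==
["H5","H4","H5","H2","H2","H1","H1","H2","H2","H5","H3","H1","no-route","H4","H0"]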